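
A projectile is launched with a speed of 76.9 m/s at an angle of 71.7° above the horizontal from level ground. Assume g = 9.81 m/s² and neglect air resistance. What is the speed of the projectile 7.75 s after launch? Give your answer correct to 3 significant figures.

24.3 m/s

v_x = 76.9 cos 71.7° = 24.15 m/s (constant).
v_y(t) = 76.9 sin 71.7° − g t = 73.01 − 9.81 × 7.75 = -3.017 m/s.
Speed = √(v_x² + v_y²) = √(583.2 + 9.102) = 24.3 m/s.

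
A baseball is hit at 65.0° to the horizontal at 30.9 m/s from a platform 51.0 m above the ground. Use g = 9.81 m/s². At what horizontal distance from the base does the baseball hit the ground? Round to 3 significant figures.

Components: v_x = 30.9 cos 65.0° = 13.06 m/s, v_y = 30.9 sin 65.0° = 28.00 m/s.
Vertical: 0 = 51.0 + 28.00 t − ½(9.81) t² ⇒ 4.905 t² − 28.00 t − 51.0 = 0.
t = [28.00 + √(784.0 + 1001)] / 9.810 = 7.161 s.
Horizontal: R = v_x · t = 13.06 × 7.161 = 93.5 m.

93.5 m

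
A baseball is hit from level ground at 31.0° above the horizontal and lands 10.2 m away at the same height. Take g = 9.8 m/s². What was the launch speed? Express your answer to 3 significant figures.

10.6 m/s

On level ground, R = v₀² sin(2θ) / g, so v₀ = √(R g / sin 2θ).
sin(2 × 31.0°) = 0.8829.
v₀ = √(10.2 × 9.8 / 0.8829) = √113.2 = 10.6 m/s.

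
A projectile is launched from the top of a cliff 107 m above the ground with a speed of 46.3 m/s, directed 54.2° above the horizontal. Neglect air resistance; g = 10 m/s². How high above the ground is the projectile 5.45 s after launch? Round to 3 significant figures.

163 m

v_y0 = 46.3 sin 54.2° = 37.55 m/s.
y(t) = 107 + v_y0 t − ½ g t² = 107 + 37.55×5.45 − ½×10×5.45² = 163 m.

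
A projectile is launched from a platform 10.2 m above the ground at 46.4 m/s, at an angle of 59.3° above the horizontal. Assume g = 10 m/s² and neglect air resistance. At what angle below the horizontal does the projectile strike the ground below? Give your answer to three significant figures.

60.8°

v_x = 46.4 cos 59.3° = 23.69 m/s.
At impact |v_y| = √(v_y0² + 2 g h) = √(39.90² + 2×10×10.2) = 42.38 m/s.
Angle below horizontal = arctan(|v_y| / v_x) = arctan(42.38 / 23.69) = 60.8°.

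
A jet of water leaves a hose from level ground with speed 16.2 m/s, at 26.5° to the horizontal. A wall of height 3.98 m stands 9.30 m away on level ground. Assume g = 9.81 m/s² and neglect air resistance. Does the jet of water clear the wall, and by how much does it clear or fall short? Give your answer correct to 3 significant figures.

v_x = 16.2 cos 26.5° = 14.50 m/s; v_y0 = 16.2 sin 26.5° = 7.228 m/s.
Time to reach the wall: t = 9.30 / 14.50 = 0.6414 s.
Height at that point: y = 7.228×0.6414 − 4.905×0.6414² = 2.618 m.
That is 3.98 − 2.618 = 1.36 m below the top of the wall, so the jet of water does not clear it.

No — it falls 1.36 m short of clearing the wall.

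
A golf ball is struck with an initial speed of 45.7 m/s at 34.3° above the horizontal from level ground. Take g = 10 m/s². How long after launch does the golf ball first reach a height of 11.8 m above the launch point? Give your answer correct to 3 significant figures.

0.508 s

v_y0 = 45.7 sin 34.3° = 25.75 m/s.
Set y = v_y0 t − ½ g t² = 11.8: 5.000 t² − 25.75 t + 11.8 = 0.
t = [25.75 ± √(663.1 − 236.0)] / 10 = (25.75 ± 20.67) / 10, giving t = 0.508 s or t = 4.64 s.
The golf ball is on the way up at the first time, so t = 0.508 s.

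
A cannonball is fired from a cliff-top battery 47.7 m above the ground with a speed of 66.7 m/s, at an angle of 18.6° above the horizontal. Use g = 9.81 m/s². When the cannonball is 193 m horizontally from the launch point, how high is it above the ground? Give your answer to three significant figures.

v_x = 66.7 cos 18.6° = 63.22 m/s, v_y0 = 66.7 sin 18.6° = 21.27 m/s.
Time to reach x = 193 m: t = x / v_x = 193 / 63.22 = 3.053 s.
y = 47.7 + v_y0 t − ½ g t² = 47.7 + 21.27×3.053 − 4.905×3.053² = 66.9 m.

66.9 m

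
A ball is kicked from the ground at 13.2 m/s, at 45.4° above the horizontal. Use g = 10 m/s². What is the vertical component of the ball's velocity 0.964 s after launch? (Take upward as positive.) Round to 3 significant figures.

-0.241 m/s

Initial vertical component: v_y0 = 13.2 sin 45.4° = 9.399 m/s.
v_y(t) = v_y0 − g t = 9.399 − 10 × 0.964 = -0.241 m/s.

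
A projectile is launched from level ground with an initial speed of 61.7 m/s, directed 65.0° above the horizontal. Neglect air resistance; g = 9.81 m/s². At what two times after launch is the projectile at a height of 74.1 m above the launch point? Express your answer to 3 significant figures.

1.53 s and 9.87 s

v_y0 = 61.7 sin 65.0° = 55.92 m/s.
Set y = v_y0 t − ½ g t² = 74.1: 4.905 t² − 55.92 t + 74.1 = 0.
t = [55.92 ± √(3127 − 1454)] / 9.81 = (55.92 ± 40.90) / 9.81, giving t = 1.53 s or t = 9.87 s.
So the projectile is at 74.1 m at t = 1.53 s (rising) and t = 9.87 s (falling).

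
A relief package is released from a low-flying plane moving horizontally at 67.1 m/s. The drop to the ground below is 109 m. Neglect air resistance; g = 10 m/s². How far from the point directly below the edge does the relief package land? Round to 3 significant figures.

Initial vertical velocity is zero, so the fall time comes from h = ½ g t²: t = √(2 × 109 / 10) = 4.669 s.
Horizontal motion is uniform at 67.1 m/s, so x = 67.1 × 4.669 = 313 m.

313 m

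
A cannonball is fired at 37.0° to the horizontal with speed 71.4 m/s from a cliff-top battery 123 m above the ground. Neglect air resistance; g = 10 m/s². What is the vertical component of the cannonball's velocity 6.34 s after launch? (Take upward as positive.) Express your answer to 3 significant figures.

Initial vertical component: v_y0 = 71.4 sin 37.0° = 42.97 m/s.
v_y(t) = v_y0 − g t = 42.97 − 10 × 6.34 = -20.4 m/s.

-20.4 m/s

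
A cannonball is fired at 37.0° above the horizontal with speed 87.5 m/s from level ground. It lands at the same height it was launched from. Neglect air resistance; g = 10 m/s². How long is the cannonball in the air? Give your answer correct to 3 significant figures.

Vertical component: v_y = 87.5 sin 37.0° = 52.66 m/s.
For a projectile landing at launch height, time of flight is t = 2 v_y / g = 2 × 52.66 / 10 = 10.5 s.

10.5 s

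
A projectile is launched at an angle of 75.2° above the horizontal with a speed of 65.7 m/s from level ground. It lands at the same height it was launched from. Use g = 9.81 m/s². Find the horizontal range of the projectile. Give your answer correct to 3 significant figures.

Components: v_x = 65.7 cos 75.2° = 16.78 m/s, v_y = 65.7 sin 75.2° = 63.52 m/s.
Time of flight (same landing height): t = 2 v_y / g = 2 × 63.52 / 9.81 = 12.95 s.
Range: R = v_x · t = 16.78 × 12.95 = 217 m.

217 m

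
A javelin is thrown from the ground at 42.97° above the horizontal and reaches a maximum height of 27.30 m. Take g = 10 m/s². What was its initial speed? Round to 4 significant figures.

34.28 m/s

At maximum height v_y = 0, so (v₀ sin θ)² = 2 g H.
v₀ sin 42.97° = √(2 × 10 × 27.30) = 23.367 m/s.
v₀ = 23.367 / sin 42.97° = 23.367 / 0.6816 = 34.28 m/s.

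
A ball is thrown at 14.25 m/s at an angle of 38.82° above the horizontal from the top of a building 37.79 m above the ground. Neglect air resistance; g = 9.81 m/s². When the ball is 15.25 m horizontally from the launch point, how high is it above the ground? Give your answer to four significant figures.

40.81 m

v_x = 14.25 cos 38.82° = 11.102 m/s, v_y0 = 14.25 sin 38.82° = 8.9330 m/s.
Time to reach x = 15.25 m: t = x / v_x = 15.25 / 11.102 = 1.3736 s.
y = 37.79 + v_y0 t − ½ g t² = 37.79 + 8.9330×1.3736 − 4.905×1.3736² = 40.81 m.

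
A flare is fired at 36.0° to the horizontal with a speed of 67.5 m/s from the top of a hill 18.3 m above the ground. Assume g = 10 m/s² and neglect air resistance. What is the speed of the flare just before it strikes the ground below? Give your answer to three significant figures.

70.2 m/s

v_x = 67.5 cos 36.0° = 54.61 m/s is unchanged throughout.
For the vertical component, v_y² = v_y0² + 2 g h = (39.68)² + 2×10×18.3 = 1941, so |v_y| = 44.06 m/s.
Impact speed = √(v_x² + v_y²) = √(2982 + 1941) = 70.2 m/s.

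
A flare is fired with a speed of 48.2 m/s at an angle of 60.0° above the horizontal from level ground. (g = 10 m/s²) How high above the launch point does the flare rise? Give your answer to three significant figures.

Vertical component of launch velocity: v_y = 48.2 sin 60.0° = 41.74 m/s.
At the highest point the vertical velocity is zero, so v_y² = 2 g h_max.
h_max = (41.74)² / (2 × 10) = 1742 / 20.00 = 87.1 m.

87.1 m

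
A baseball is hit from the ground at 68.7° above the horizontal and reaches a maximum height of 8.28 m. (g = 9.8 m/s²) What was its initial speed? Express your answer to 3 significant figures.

At maximum height v_y = 0, so (v₀ sin θ)² = 2 g H.
v₀ sin 68.7° = √(2 × 9.8 × 8.28) = 12.74 m/s.
v₀ = 12.74 / sin 68.7° = 12.74 / 0.9317 = 13.7 m/s.

13.7 m/s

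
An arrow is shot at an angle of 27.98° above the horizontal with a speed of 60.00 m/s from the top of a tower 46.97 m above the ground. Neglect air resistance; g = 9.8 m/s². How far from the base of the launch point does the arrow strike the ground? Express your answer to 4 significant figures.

376.0 m

Components: v_x = 60.00 cos 27.98° = 52.987 m/s, v_y = 60.00 sin 27.98° = 28.150 m/s.
Vertical: 0 = 46.97 + 28.150 t − ½(9.8) t² ⇒ 4.900 t² − 28.150 t − 46.97 = 0.
t = [28.150 + √(792.42 + 920.61)] / 9.800 = 7.0958 s.
Horizontal: R = v_x · t = 52.987 × 7.0958 = 376.0 m.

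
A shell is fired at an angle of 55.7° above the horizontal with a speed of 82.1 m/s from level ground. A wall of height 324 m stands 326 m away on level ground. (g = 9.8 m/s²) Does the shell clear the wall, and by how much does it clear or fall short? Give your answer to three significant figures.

No — it falls 89.4 m short of clearing the wall.

v_x = 82.1 cos 55.7° = 46.27 m/s; v_y0 = 82.1 sin 55.7° = 67.82 m/s.
Time to reach the wall: t = 326 / 46.27 = 7.046 s.
Height at that point: y = 67.82×7.046 − 4.900×7.046² = 234.6 m.
That is 324 − 234.6 = 89.4 m below the top of the wall, so the shell does not clear it.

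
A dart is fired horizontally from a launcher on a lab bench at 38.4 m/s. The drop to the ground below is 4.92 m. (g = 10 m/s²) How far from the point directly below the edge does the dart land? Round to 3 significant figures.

38.1 m

Initial vertical velocity is zero, so the fall time comes from h = ½ g t²: t = √(2 × 4.92 / 10) = 0.9920 s.
Horizontal motion is uniform at 38.4 m/s, so x = 38.4 × 0.9920 = 38.1 m.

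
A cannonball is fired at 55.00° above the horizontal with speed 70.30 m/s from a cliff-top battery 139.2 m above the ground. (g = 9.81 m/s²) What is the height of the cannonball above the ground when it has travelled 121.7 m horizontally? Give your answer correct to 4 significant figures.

v_x = 70.30 cos 55.00° = 40.322 m/s, v_y0 = 70.30 sin 55.00° = 57.586 m/s.
Time to reach x = 121.7 m: t = x / v_x = 121.7 / 40.322 = 3.0182 s.
y = 139.2 + v_y0 t − ½ g t² = 139.2 + 57.586×3.0182 − 4.905×3.0182² = 268.3 m.

268.3 m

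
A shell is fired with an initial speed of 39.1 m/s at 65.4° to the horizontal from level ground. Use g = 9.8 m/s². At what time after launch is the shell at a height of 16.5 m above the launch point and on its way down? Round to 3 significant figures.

6.76 s

v_y0 = 39.1 sin 65.4° = 35.55 m/s.
Set y = v_y0 t − ½ g t² = 16.5: 4.900 t² − 35.55 t + 16.5 = 0.
t = [35.55 ± √(1264 − 323.4)] / 9.8 = (35.55 ± 30.67) / 9.8, giving t = 0.498 s or t = 6.76 s.
On the way down corresponds to the larger root: t = 6.76 s.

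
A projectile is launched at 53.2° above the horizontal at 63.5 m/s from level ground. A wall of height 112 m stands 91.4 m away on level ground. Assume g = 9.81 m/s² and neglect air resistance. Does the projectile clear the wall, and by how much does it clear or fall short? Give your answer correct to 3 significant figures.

No — it falls 18.1 m short of clearing the wall.

v_x = 63.5 cos 53.2° = 38.04 m/s; v_y0 = 63.5 sin 53.2° = 50.85 m/s.
Time to reach the wall: t = 91.4 / 38.04 = 2.403 s.
Height at that point: y = 50.85×2.403 − 4.905×2.403² = 93.87 m.
That is 112 − 93.87 = 18.1 m below the top of the wall, so the projectile does not clear it.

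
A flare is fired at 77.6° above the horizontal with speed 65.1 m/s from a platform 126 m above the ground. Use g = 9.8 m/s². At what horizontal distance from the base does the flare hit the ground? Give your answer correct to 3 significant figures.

206 m

Components: v_x = 65.1 cos 77.6° = 13.98 m/s, v_y = 65.1 sin 77.6° = 63.58 m/s.
Vertical: 0 = 126 + 63.58 t − ½(9.8) t² ⇒ 4.900 t² − 63.58 t − 126 = 0.
t = [63.58 + √(4042 + 2470)] / 9.800 = 14.72 s.
Horizontal: R = v_x · t = 13.98 × 14.72 = 206 m.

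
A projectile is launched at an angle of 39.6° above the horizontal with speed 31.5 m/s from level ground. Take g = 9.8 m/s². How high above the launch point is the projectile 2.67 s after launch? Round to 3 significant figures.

v_y0 = 31.5 sin 39.6° = 20.08 m/s.
y(t) = v_y0 t − ½ g t² = 20.08×2.67 − 4.900×2.67² = 18.7 m.

18.7 m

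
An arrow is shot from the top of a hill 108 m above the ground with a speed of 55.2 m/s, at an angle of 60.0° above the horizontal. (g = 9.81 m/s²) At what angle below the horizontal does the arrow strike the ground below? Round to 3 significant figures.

v_x = 55.2 cos 60.0° = 27.60 m/s.
At impact |v_y| = √(v_y0² + 2 g h) = √(47.80² + 2×9.81×108) = 66.36 m/s.
Angle below horizontal = arctan(|v_y| / v_x) = arctan(66.36 / 27.60) = 67.4°.

67.4°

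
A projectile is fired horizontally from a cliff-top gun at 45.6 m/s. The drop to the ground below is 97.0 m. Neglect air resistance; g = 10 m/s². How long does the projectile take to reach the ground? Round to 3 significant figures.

The horizontal speed doesn't affect the fall. With v_y0 = 0, h = ½ g t².
t = √(2 × 97.0 / 10) = √19.40 = 4.40 s.

4.40 s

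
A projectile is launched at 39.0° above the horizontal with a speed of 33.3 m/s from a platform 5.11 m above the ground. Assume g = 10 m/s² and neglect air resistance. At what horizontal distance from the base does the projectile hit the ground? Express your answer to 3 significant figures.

Components: v_x = 33.3 cos 39.0° = 25.88 m/s, v_y = 33.3 sin 39.0° = 20.96 m/s.
Vertical: 0 = 5.11 + 20.96 t − ½(10) t² ⇒ 5.000 t² − 20.96 t − 5.11 = 0.
t = [20.96 + √(439.3 + 102.2)] / 10.00 = 4.423 s.
Horizontal: R = v_x · t = 25.88 × 4.423 = 114 m.

114 m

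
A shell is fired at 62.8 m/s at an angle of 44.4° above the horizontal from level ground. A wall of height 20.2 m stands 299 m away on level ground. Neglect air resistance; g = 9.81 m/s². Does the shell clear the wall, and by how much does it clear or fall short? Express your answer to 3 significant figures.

Yes — it clears the wall by 54.8 m.

v_x = 62.8 cos 44.4° = 44.87 m/s; v_y0 = 62.8 sin 44.4° = 43.94 m/s.
Time to reach the wall: t = 299 / 44.87 = 6.664 s.
Height at that point: y = 43.94×6.664 − 4.905×6.664² = 74.99 m.
That is 74.99 − 20.2 = 54.8 m above the top of the wall, so the shell clears it.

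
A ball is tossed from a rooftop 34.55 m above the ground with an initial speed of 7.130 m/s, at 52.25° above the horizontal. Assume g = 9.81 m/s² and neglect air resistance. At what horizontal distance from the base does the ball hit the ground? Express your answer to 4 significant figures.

14.36 m

Components: v_x = 7.130 cos 52.25° = 4.3651 m/s, v_y = 7.130 sin 52.25° = 5.6376 m/s.
Vertical: 0 = 34.55 + 5.6376 t − ½(9.81) t² ⇒ 4.905 t² − 5.6376 t − 34.55 = 0.
t = [5.6376 + √(31.783 + 677.87)] / 9.810 = 3.2902 s.
Horizontal: R = v_x · t = 4.3651 × 3.2902 = 14.36 m.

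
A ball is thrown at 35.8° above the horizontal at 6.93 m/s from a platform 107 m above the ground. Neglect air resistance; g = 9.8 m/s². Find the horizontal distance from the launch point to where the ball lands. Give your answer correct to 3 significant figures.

Components: v_x = 6.93 cos 35.8° = 5.621 m/s, v_y = 6.93 sin 35.8° = 4.054 m/s.
Vertical: 0 = 107 + 4.054 t − ½(9.8) t² ⇒ 4.900 t² − 4.054 t − 107 = 0.
t = [4.054 + √(16.43 + 2097)] / 9.800 = 5.105 s.
Horizontal: R = v_x · t = 5.621 × 5.105 = 28.7 m.

28.7 m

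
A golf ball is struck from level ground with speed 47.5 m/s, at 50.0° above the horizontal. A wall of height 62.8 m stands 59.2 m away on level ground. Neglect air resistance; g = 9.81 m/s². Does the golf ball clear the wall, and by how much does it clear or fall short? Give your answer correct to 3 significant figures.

v_x = 47.5 cos 50.0° = 30.53 m/s; v_y0 = 47.5 sin 50.0° = 36.39 m/s.
Time to reach the wall: t = 59.2 / 30.53 = 1.939 s.
Height at that point: y = 36.39×1.939 − 4.905×1.939² = 52.12 m.
That is 62.8 − 52.12 = 10.7 m below the top of the wall, so the golf ball does not clear it.

No — it falls 10.7 m short of clearing the wall.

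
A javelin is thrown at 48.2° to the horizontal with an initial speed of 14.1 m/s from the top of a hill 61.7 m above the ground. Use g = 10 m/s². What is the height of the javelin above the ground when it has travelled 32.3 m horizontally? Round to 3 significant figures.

v_x = 14.1 cos 48.2° = 9.398 m/s, v_y0 = 14.1 sin 48.2° = 10.51 m/s.
Time to reach x = 32.3 m: t = x / v_x = 32.3 / 9.398 = 3.437 s.
y = 61.7 + v_y0 t − ½ g t² = 61.7 + 10.51×3.437 − 5.000×3.437² = 38.8 m.

38.8 m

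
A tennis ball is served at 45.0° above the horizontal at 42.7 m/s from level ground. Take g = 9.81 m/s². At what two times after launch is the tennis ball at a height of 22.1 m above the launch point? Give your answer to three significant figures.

v_y0 = 42.7 sin 45.0° = 30.19 m/s.
Set y = v_y0 t − ½ g t² = 22.1: 4.905 t² − 30.19 t + 22.1 = 0.
t = [30.19 ± √(911.4 − 433.6)] / 9.81 = (30.19 ± 21.86) / 9.81, giving t = 0.849 s or t = 5.31 s.
So the tennis ball is at 22.1 m at t = 0.849 s (rising) and t = 5.31 s (falling).

0.849 s and 5.31 s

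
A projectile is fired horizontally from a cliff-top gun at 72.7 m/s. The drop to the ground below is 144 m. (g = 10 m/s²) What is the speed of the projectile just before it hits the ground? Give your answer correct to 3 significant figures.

Fall time: t = √(2 × 144 / 10) = 5.367 s.
At impact: v_x = 72.7 m/s (unchanged), v_y = g t = 10 × 5.367 = 53.67 m/s.
Speed = √(v_x² + v_y²) = √(5285 + 2880) = 90.4 m/s.

90.4 m/s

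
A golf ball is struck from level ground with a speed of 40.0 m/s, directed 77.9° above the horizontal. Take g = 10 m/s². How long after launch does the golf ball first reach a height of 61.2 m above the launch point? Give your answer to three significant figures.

2.16 s

v_y0 = 40.0 sin 77.9° = 39.11 m/s.
Set y = v_y0 t − ½ g t² = 61.2: 5.000 t² − 39.11 t + 61.2 = 0.
t = [39.11 ± √(1530 − 1224)] / 10 = (39.11 ± 17.49) / 10, giving t = 2.16 s or t = 5.66 s.
The golf ball is on the way up at the first time, so t = 2.16 s.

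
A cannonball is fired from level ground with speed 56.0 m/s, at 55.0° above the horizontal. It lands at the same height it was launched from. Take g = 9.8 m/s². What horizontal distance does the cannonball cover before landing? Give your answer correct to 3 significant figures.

Components: v_x = 56.0 cos 55.0° = 32.12 m/s, v_y = 56.0 sin 55.0° = 45.87 m/s.
Time of flight (same landing height): t = 2 v_y / g = 2 × 45.87 / 9.8 = 9.361 s.
Range: R = v_x · t = 32.12 × 9.361 = 301 m.

301 m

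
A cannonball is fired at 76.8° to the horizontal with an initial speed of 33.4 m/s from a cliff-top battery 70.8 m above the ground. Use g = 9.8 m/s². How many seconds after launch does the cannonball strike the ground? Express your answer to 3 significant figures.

8.36 s

Vertical component: v_y = 33.4 sin 76.8° = 32.52 m/s.
Taking up as positive with launch at y = 70.8 m, landing at y = 0: 0 = 70.8 + 32.52 t − ½(9.8) t².
Solving 4.900 t² − 32.52 t − 70.8 = 0 gives t = [32.52 + √(32.52² + 4·4.900·70.8)] / 9.800 = 8.36 s.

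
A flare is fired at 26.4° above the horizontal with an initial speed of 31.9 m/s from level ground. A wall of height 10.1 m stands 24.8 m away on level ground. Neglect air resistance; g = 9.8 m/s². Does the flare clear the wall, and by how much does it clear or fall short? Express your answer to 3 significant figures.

No — it falls 1.48 m short of clearing the wall.

v_x = 31.9 cos 26.4° = 28.57 m/s; v_y0 = 31.9 sin 26.4° = 14.18 m/s.
Time to reach the wall: t = 24.8 / 28.57 = 0.8680 s.
Height at that point: y = 14.18×0.8680 − 4.900×0.8680² = 8.616 m.
That is 10.1 − 8.616 = 1.48 m below the top of the wall, so the flare does not clear it.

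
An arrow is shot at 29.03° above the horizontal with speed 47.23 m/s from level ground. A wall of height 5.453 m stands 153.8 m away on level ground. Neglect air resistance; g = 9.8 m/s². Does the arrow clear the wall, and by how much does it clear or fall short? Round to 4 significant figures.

Yes — it clears the wall by 11.94 m.

v_x = 47.23 cos 29.03° = 41.296 m/s; v_y0 = 47.23 sin 29.03° = 22.919 m/s.
Time to reach the wall: t = 153.8 / 41.296 = 3.7243 s.
Height at that point: y = 22.919×3.7243 − 4.900×3.7243² = 17.392 m.
That is 17.392 − 5.453 = 11.94 m above the top of the wall, so the arrow clears it.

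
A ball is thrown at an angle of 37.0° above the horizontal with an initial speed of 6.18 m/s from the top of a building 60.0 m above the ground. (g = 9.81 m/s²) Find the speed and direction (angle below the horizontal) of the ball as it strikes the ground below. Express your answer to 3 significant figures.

v_x = 6.18 cos 37.0° = 4.936 m/s (constant).
|v_y| at impact = √((3.719)² + 2×9.81×60.0) = 34.51 m/s.
Speed = √(4.936² + 34.51²) = 34.9 m/s; angle = arctan(34.51/4.936) = 81.9° below horizontal.

34.9 m/s at 81.9° below the horizontal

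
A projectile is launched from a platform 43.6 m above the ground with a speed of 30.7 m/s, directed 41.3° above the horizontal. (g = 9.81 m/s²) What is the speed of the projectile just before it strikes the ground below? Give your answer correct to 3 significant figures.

v_x = 30.7 cos 41.3° = 23.06 m/s is unchanged throughout.
For the vertical component, v_y² = v_y0² + 2 g h = (20.26)² + 2×9.81×43.6 = 1266, so |v_y| = 35.58 m/s.
Impact speed = √(v_x² + v_y²) = √(531.8 + 1266) = 42.4 m/s.

42.4 m/s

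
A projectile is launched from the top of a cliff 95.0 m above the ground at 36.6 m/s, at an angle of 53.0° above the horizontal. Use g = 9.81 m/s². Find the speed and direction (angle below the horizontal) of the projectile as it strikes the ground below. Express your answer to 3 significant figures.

v_x = 36.6 cos 53.0° = 22.03 m/s (constant).
|v_y| at impact = √((29.23)² + 2×9.81×95.0) = 52.14 m/s.
Speed = √(22.03² + 52.14²) = 56.6 m/s; angle = arctan(52.14/22.03) = 67.1° below horizontal.

56.6 m/s at 67.1° below the horizontal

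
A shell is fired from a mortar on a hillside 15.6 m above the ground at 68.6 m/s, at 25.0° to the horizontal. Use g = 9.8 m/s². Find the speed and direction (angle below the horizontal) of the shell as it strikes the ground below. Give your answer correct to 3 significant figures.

v_x = 68.6 cos 25.0° = 62.17 m/s (constant).
|v_y| at impact = √((28.99)² + 2×9.8×15.6) = 33.86 m/s.
Speed = √(62.17² + 33.86²) = 70.8 m/s; angle = arctan(33.86/62.17) = 28.6° below horizontal.

70.8 m/s at 28.6° below the horizontal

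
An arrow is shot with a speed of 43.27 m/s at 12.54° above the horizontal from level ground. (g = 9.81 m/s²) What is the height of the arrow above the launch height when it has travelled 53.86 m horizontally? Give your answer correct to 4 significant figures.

v_x = 43.27 cos 12.54° = 42.238 m/s, v_y0 = 43.27 sin 12.54° = 9.3948 m/s.
Time to reach x = 53.86 m: t = x / v_x = 53.86 / 42.238 = 1.2752 s.
y = v_y0 t − ½ g t² = 9.3948×1.2752 − 4.905×1.2752² = 4.004 m.

4.004 m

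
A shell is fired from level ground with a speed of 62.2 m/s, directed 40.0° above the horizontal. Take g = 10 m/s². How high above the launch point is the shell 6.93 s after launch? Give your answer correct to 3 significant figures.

v_y0 = 62.2 sin 40.0° = 39.98 m/s.
y(t) = v_y0 t − ½ g t² = 39.98×6.93 − 5.000×6.93² = 36.9 m.

36.9 m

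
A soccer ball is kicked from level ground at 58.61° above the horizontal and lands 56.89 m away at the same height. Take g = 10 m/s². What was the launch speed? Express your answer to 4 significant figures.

25.29 m/s

On level ground, R = v₀² sin(2θ) / g, so v₀ = √(R g / sin 2θ).
sin(2 × 58.61°) = 0.8893.
v₀ = √(56.89 × 10 / 0.8893) = √639.72 = 25.29 m/s.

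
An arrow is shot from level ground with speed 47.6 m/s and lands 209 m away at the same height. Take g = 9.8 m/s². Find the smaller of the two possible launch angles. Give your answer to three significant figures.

32.3°

Level-ground range: R = v₀² sin(2θ)/g ⇒ sin 2θ = R g / v₀² = 209×9.8/47.6² = 0.9040.
2θ = arcsin(0.9040) = 64.69° or 180° − 64.69° = 115.31°.
So θ = 32.3° or θ = 57.7°.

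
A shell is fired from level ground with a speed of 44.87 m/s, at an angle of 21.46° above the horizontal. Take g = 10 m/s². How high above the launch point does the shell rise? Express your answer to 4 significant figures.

Vertical component of launch velocity: v_y = 44.87 sin 21.46° = 16.416 m/s.
At the highest point the vertical velocity is zero, so v_y² = 2 g h_max.
h_max = (16.416)² / (2 × 10) = 269.49 / 20.00 = 13.47 m.

13.47 m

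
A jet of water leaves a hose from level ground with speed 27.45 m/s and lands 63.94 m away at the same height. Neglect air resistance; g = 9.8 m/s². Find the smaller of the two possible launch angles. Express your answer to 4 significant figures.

Level-ground range: R = v₀² sin(2θ)/g ⇒ sin 2θ = R g / v₀² = 63.94×9.8/27.45² = 0.8316.
2θ = arcsin(0.8316) = 56.263° or 180° − 56.263° = 123.737°.
So θ = 28.13° or θ = 61.87°.

28.13°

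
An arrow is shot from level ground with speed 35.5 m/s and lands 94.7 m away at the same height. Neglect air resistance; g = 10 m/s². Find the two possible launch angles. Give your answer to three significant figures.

Level-ground range: R = v₀² sin(2θ)/g ⇒ sin 2θ = R g / v₀² = 94.7×10/35.5² = 0.7514.
2θ = arcsin(0.7514) = 48.71° or 180° − 48.71° = 131.29°.
So θ = 24.4° or θ = 65.6°.

24.4° and 65.6°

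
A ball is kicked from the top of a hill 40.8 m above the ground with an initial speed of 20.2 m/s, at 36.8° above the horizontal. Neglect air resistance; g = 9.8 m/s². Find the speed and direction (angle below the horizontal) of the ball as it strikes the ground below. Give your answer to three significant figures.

34.8 m/s at 62.3° below the horizontal

v_x = 20.2 cos 36.8° = 16.17 m/s (constant).
|v_y| at impact = √((12.10)² + 2×9.8×40.8) = 30.76 m/s.
Speed = √(16.17² + 30.76²) = 34.8 m/s; angle = arctan(30.76/16.17) = 62.3° below horizontal.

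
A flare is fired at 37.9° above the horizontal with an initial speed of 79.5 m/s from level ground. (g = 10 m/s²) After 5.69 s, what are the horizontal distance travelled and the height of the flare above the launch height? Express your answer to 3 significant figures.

v_x = 79.5 cos 37.9° = 62.73 m/s; v_y0 = 79.5 sin 37.9° = 48.84 m/s.
x = v_x t = 62.73 × 5.69 = 357 m.
y = v_y0 t − ½ g t² = 48.84×5.69 − 5.000×5.69² = 116 m.

x = 357 m, y = 116 m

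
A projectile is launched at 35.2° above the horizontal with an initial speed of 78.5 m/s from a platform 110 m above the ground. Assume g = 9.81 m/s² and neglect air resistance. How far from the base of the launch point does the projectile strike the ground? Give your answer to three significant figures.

720 m

Components: v_x = 78.5 cos 35.2° = 64.15 m/s, v_y = 78.5 sin 35.2° = 45.25 m/s.
Vertical: 0 = 110 + 45.25 t − ½(9.81) t² ⇒ 4.905 t² − 45.25 t − 110 = 0.
t = [45.25 + √(2048 + 2158)] / 9.810 = 11.22 s.
Horizontal: R = v_x · t = 64.15 × 11.22 = 720 m.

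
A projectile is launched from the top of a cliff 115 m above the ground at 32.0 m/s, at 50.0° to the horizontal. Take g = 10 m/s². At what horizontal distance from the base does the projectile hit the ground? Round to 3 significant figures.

161 m

Components: v_x = 32.0 cos 50.0° = 20.57 m/s, v_y = 32.0 sin 50.0° = 24.51 m/s.
Vertical: 0 = 115 + 24.51 t − ½(10) t² ⇒ 5.000 t² − 24.51 t − 115 = 0.
t = [24.51 + √(600.7 + 2300)] / 10.00 = 7.837 s.
Horizontal: R = v_x · t = 20.57 × 7.837 = 161 m.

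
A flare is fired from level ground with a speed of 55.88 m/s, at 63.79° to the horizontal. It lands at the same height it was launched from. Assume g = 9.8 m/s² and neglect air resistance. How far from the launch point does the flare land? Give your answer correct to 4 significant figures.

For level ground, R = v₀² sin(2θ) / g.
sin(2 × 63.79°) = sin 127.58° = 0.7925.
R = (55.88)² × 0.7925 / 9.8 = 252.5 m.

252.5 m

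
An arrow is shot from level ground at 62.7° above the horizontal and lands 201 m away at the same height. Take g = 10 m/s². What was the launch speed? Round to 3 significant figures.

49.7 m/s

On level ground, R = v₀² sin(2θ) / g, so v₀ = √(R g / sin 2θ).
sin(2 × 62.7°) = 0.8151.
v₀ = √(201 × 10 / 0.8151) = √2466 = 49.7 m/s.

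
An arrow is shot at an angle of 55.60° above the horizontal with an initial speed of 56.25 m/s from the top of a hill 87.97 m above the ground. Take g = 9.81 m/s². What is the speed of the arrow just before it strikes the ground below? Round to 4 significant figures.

v_x = 56.25 cos 55.60° = 31.779 m/s is unchanged throughout.
For the vertical component, v_y² = v_y0² + 2 g h = (46.413)² + 2×9.81×87.97 = 3880.1, so |v_y| = 62.290 m/s.
Impact speed = √(v_x² + v_y²) = √(1009.9 + 3880.1) = 69.93 m/s.

69.93 m/s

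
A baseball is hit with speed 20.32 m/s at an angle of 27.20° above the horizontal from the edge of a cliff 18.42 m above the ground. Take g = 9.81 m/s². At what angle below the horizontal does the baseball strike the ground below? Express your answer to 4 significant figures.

49.50°

v_x = 20.32 cos 27.20° = 18.073 m/s.
At impact |v_y| = √(v_y0² + 2 g h) = √(9.2882² + 2×9.81×18.42) = 21.158 m/s.
Angle below horizontal = arctan(|v_y| / v_x) = arctan(21.158 / 18.073) = 49.50°.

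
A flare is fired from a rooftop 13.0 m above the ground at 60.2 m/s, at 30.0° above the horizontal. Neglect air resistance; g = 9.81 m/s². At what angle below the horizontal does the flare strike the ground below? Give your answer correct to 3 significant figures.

v_x = 60.2 cos 30.0° = 52.13 m/s.
At impact |v_y| = √(v_y0² + 2 g h) = √(30.10² + 2×9.81×13.0) = 34.07 m/s.
Angle below horizontal = arctan(|v_y| / v_x) = arctan(34.07 / 52.13) = 33.2°.

33.2°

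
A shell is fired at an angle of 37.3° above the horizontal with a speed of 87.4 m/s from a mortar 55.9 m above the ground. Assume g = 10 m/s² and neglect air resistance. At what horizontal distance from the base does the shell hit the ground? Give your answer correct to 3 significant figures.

804 m

Components: v_x = 87.4 cos 37.3° = 69.52 m/s, v_y = 87.4 sin 37.3° = 52.96 m/s.
Vertical: 0 = 55.9 + 52.96 t − ½(10) t² ⇒ 5.000 t² − 52.96 t − 55.9 = 0.
t = [52.96 + √(2805 + 1118)] / 10.00 = 11.56 s.
Horizontal: R = v_x · t = 69.52 × 11.56 = 804 m.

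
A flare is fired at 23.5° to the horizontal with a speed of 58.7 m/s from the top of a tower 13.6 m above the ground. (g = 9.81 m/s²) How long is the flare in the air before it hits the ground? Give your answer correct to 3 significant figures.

5.30 s

Vertical component: v_y = 58.7 sin 23.5° = 23.41 m/s.
Taking up as positive with launch at y = 13.6 m, landing at y = 0: 0 = 13.6 + 23.41 t − ½(9.81) t².
Solving 4.905 t² − 23.41 t − 13.6 = 0 gives t = [23.41 + √(23.41² + 4·4.905·13.6)] / 9.810 = 5.30 s.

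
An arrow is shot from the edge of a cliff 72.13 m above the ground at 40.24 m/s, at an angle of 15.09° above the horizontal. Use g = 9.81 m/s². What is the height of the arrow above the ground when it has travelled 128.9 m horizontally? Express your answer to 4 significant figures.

52.90 m

v_x = 40.24 cos 15.09° = 38.852 m/s, v_y0 = 40.24 sin 15.09° = 10.476 m/s.
Time to reach x = 128.9 m: t = x / v_x = 128.9 / 38.852 = 3.3177 s.
y = 72.13 + v_y0 t − ½ g t² = 72.13 + 10.476×3.3177 − 4.905×3.3177² = 52.90 m.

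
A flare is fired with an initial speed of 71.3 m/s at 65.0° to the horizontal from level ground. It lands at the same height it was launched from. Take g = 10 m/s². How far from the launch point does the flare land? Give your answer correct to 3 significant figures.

Components: v_x = 71.3 cos 65.0° = 30.13 m/s, v_y = 71.3 sin 65.0° = 64.62 m/s.
Time of flight (same landing height): t = 2 v_y / g = 2 × 64.62 / 10 = 12.92 s.
Range: R = v_x · t = 30.13 × 12.92 = 389 m.

389 m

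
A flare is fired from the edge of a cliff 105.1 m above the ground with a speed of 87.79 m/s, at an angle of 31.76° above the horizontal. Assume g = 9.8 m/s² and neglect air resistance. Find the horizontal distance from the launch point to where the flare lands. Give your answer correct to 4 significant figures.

Components: v_x = 87.79 cos 31.76° = 74.644 m/s, v_y = 87.79 sin 31.76° = 46.209 m/s.
Vertical: 0 = 105.1 + 46.209 t − ½(9.8) t² ⇒ 4.900 t² − 46.209 t − 105.1 = 0.
t = [46.209 + √(2135.3 + 2060.0)] / 9.800 = 11.325 s.
Horizontal: R = v_x · t = 74.644 × 11.325 = 845.3 m.

845.3 m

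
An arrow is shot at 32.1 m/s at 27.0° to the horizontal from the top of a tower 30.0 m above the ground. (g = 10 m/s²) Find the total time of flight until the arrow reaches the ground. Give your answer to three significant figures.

4.31 s

Vertical component: v_y = 32.1 sin 27.0° = 14.57 m/s.
Taking up as positive with launch at y = 30.0 m, landing at y = 0: 0 = 30.0 + 14.57 t − ½(10) t².
Solving 5.000 t² − 14.57 t − 30.0 = 0 gives t = [14.57 + √(14.57² + 4·5.000·30.0)] / 10.00 = 4.31 s.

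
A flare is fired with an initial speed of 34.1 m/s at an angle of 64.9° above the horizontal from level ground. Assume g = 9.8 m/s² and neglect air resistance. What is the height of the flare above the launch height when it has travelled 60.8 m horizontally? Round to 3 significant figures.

43.2 m

v_x = 34.1 cos 64.9° = 14.47 m/s, v_y0 = 34.1 sin 64.9° = 30.88 m/s.
Time to reach x = 60.8 m: t = x / v_x = 60.8 / 14.47 = 4.202 s.
y = v_y0 t − ½ g t² = 30.88×4.202 − 4.900×4.202² = 43.2 m.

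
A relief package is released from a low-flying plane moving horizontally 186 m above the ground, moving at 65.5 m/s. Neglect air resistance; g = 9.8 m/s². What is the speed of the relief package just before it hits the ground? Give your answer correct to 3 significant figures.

89.1 m/s

Fall time: t = √(2 × 186 / 9.8) = 6.161 s.
At impact: v_x = 65.5 m/s (unchanged), v_y = g t = 9.8 × 6.161 = 60.38 m/s.
Speed = √(v_x² + v_y²) = √(4290 + 3646) = 89.1 m/s.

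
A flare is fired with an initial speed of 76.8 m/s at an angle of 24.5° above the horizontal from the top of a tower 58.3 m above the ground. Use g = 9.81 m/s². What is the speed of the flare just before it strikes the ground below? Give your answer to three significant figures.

83.9 m/s

v_x = 76.8 cos 24.5° = 69.89 m/s is unchanged throughout.
For the vertical component, v_y² = v_y0² + 2 g h = (31.85)² + 2×9.81×58.3 = 2158, so |v_y| = 46.45 m/s.
Impact speed = √(v_x² + v_y²) = √(4885 + 2158) = 83.9 m/s.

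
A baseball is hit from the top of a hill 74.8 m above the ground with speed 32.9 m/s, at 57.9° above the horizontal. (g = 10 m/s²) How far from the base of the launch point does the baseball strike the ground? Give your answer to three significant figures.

Components: v_x = 32.9 cos 57.9° = 17.48 m/s, v_y = 32.9 sin 57.9° = 27.87 m/s.
Vertical: 0 = 74.8 + 27.87 t − ½(10) t² ⇒ 5.000 t² − 27.87 t − 74.8 = 0.
t = [27.87 + √(776.7 + 1496)] / 10.00 = 7.554 s.
Horizontal: R = v_x · t = 17.48 × 7.554 = 132 m.

132 m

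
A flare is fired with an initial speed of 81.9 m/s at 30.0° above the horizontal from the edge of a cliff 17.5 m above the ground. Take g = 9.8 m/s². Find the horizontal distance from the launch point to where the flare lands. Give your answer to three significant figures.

Components: v_x = 81.9 cos 30.0° = 70.93 m/s, v_y = 81.9 sin 30.0° = 40.95 m/s.
Vertical: 0 = 17.5 + 40.95 t − ½(9.8) t² ⇒ 4.900 t² − 40.95 t − 17.5 = 0.
t = [40.95 + √(1677 + 343.0)] / 9.800 = 8.765 s.
Horizontal: R = v_x · t = 70.93 × 8.765 = 622 m.

622 m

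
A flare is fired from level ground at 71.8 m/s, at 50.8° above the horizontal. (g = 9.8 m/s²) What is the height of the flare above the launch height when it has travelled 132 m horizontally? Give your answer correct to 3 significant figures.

v_x = 71.8 cos 50.8° = 45.38 m/s, v_y0 = 71.8 sin 50.8° = 55.64 m/s.
Time to reach x = 132 m: t = x / v_x = 132 / 45.38 = 2.909 s.
y = v_y0 t − ½ g t² = 55.64×2.909 − 4.900×2.909² = 120 m.

120 m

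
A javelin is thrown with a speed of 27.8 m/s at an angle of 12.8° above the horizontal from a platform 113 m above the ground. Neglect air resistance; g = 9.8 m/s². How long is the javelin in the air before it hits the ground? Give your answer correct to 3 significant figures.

5.47 s

Vertical component: v_y = 27.8 sin 12.8° = 6.159 m/s.
Taking up as positive with launch at y = 113 m, landing at y = 0: 0 = 113 + 6.159 t − ½(9.8) t².
Solving 4.900 t² − 6.159 t − 113 = 0 gives t = [6.159 + √(6.159² + 4·4.900·113)] / 9.800 = 5.47 s.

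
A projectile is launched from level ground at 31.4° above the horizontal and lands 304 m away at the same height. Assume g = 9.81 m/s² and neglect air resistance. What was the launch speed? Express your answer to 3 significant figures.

57.9 m/s

On level ground, R = v₀² sin(2θ) / g, so v₀ = √(R g / sin 2θ).
sin(2 × 31.4°) = 0.8894.
v₀ = √(304 × 9.81 / 0.8894) = √3353 = 57.9 m/s.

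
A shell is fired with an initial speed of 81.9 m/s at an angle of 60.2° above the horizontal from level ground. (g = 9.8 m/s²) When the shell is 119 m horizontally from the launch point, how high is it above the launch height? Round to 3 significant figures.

v_x = 81.9 cos 60.2° = 40.70 m/s, v_y0 = 81.9 sin 60.2° = 71.07 m/s.
Time to reach x = 119 m: t = x / v_x = 119 / 40.70 = 2.924 s.
y = v_y0 t − ½ g t² = 71.07×2.924 − 4.900×2.924² = 166 m.

166 m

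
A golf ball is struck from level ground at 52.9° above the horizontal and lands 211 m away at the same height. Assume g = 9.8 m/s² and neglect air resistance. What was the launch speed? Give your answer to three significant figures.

On level ground, R = v₀² sin(2θ) / g, so v₀ = √(R g / sin 2θ).
sin(2 × 52.9°) = 0.9622.
v₀ = √(211 × 9.8 / 0.9622) = √2149 = 46.4 m/s.

46.4 m/s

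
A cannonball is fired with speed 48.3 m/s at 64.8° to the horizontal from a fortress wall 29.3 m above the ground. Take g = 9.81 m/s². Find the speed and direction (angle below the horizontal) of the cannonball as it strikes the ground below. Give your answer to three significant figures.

v_x = 48.3 cos 64.8° = 20.57 m/s (constant).
|v_y| at impact = √((43.70)² + 2×9.81×29.3) = 49.85 m/s.
Speed = √(20.57² + 49.85²) = 53.9 m/s; angle = arctan(49.85/20.57) = 67.6° below horizontal.

53.9 m/s at 67.6° below the horizontal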